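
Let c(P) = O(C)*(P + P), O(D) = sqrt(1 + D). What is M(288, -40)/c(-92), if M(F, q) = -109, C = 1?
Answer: 109*sqrt(2)/368 ≈ 0.41888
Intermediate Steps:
c(P) = 2*P*sqrt(2) (c(P) = sqrt(1 + 1)*(P + P) = sqrt(2)*(2*P) = 2*P*sqrt(2))
M(288, -40)/c(-92) = -109*(-sqrt(2)/368) = -(-109)*sqrt(2)/368 = 109*sqrt(2)/368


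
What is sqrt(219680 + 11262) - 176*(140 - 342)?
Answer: 35552 + sqrt(230942) ≈ 36033.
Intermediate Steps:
sqrt(219680 + 11262) - 176*(140 - 342) = sqrt(230942) - 176*(-202) = sqrt(230942) + 35552 = 35552 + sqrt(230942)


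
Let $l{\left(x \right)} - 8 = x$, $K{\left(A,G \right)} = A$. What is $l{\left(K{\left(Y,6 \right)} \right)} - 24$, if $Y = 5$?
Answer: $-11$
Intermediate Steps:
$l{\left(x \right)} = 8 + x$
$l{\left(K{\left(Y,6 \right)} \right)} - 24 = \left(8 + 5\right) - 24 = 13 - 24 = -11$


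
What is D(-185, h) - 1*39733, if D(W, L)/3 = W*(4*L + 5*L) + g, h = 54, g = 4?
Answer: -309451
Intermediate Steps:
D(W, L) = 12 + 27*L*W (D(W, L) = 3*(W*(4*L + 5*L) + 4) = 3*(W*(9*L) + 4) = 3*(9*L*W + 4) = 3*(4 + 9*L*W) = 12 + 27*L*W)
D(-185, h) - 1*39733 = (12 + 27*54*(-185)) - 1*39733 = (12 - 269730) - 39733 = -269718 - 39733 = -309451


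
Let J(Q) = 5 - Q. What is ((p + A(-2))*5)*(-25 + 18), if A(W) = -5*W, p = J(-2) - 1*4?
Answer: -455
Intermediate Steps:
p = 3 (p = (5 - 1*(-2)) - 1*4 = (5 + 2) - 4 = 7 - 4 = 3)
((p + A(-2))*5)*(-25 + 18) = ((3 - 5*(-2))*5)*(-25 + 18) = ((3 + 10)*5)*(-7) = (13*5)*(-7) = 65*(-7) = -455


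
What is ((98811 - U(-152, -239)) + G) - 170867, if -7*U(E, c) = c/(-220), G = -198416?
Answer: -416526641/1540 ≈ -2.7047e+5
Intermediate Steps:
U(E, c) = c/1540 (U(E, c) = -c/(7*(-220)) = -c*(-1)/(7*220) = -(-1)*c/1540 = c/1540)
((98811 - U(-152, -239)) + G) - 170867 = ((98811 - (-239)/1540) - 198416) - 170867 = ((98811 - 1*(-239/1540)) - 198416) - 170867 = ((98811 + 239/1540) - 198416) - 170867 = (152169179/1540 - 198416) - 170867 = -153391461/1540 - 170867 = -416526641/1540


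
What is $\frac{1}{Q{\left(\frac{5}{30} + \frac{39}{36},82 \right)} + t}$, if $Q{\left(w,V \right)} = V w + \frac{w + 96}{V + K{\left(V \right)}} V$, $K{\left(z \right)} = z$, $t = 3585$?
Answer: $\frac{8}{29889} \approx 0.00026766$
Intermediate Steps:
$Q{\left(w,V \right)} = 48 + \frac{w}{2} + V w$ ($Q{\left(w,V \right)} = V w + \frac{w + 96}{V + V} V = V w + \frac{96 + w}{2 V} V = V w + \left(48 + \frac{w}{2}\right) = 48 + \frac{w}{2} + V w$)
$\frac{1}{Q{\left(\frac{5}{30} + \frac{39}{36},82 \right)} + t} = \frac{1}{\left(48 + \frac{\frac{5}{30} + \frac{39}{36}}{2} + 82 \left(\frac{5}{30} + \frac{39}{36}\right)\right) + 3585} = \frac{1}{\left(48 + \frac{5 \cdot \frac{1}{30} + 39 \cdot \frac{1}{36}}{2} + 82 \left(5 \cdot \frac{1}{30} + 39 \cdot \frac{1}{36}\right)\right) + 3585} = \frac{1}{\left(48 + \frac{\frac{1}{6} + \frac{13}{12}}{2} + 82 \left(\frac{1}{6} + \frac{13}{12}\right)\right) + 3585} = \frac{1}{\left(48 + \frac{1}{2} \cdot \frac{5}{4} + 82 \cdot \frac{5}{4}\right) + 3585} = \frac{1}{\left(48 + \frac{5}{8} + \frac{205}{2}\right) + 3585} = \frac{1}{\frac{1209}{8} + 3585} = \frac{1}{\frac{29889}{8}} = \frac{8}{29889}$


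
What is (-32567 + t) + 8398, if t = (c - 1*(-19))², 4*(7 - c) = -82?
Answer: -88027/4 ≈ -22007.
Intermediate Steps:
c = 55/2 (c = 7 - ¼*(-82) = 7 + 41/2 = 55/2 ≈ 27.500)
t = 8649/4 (t = (55/2 - 1*(-19))² = (55/2 + 19)² = (93/2)² = 8649/4 ≈ 2162.3)
(-32567 + t) + 8398 = (-32567 + 8649/4) + 8398 = -121619/4 + 8398 = -88027/4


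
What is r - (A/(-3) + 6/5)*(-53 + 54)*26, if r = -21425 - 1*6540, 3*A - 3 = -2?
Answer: -1259699/45 ≈ -27993.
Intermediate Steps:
A = 1/3 (A = 1 + (1/3)*(-2) = 1 - 2/3 = 1/3 ≈ 0.33333)
r = -27965 (r = -21425 - 6540 = -27965)
r - (A/(-3) + 6/5)*(-53 + 54)*26 = -27965 - ((1/3)/(-3) + 6/5)*(-53 + 54)*26 = -27965 - ((1/3)*(-1/3) + 6*(1/5))*1*26 = -27965 - (-1/9 + 6/5)*26 = -27965 - 49*26/45 = -27965 - 1*1274/45 = -27965 - 1274/45 = -1259699/45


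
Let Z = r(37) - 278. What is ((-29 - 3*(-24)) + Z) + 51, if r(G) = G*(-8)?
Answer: -480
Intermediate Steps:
r(G) = -8*G
Z = -574 (Z = -8*37 - 278 = -296 - 278 = -574)
((-29 - 3*(-24)) + Z) + 51 = ((-29 - 3*(-24)) - 574) + 51 = ((-29 + 72) - 574) + 51 = (43 - 574) + 51 = -531 + 51 = -480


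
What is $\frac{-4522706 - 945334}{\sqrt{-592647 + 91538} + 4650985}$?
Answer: $- \frac{12715886009700}{10815830985667} + \frac{2734020 i \sqrt{501109}}{10815830985667} \approx -1.1757 + 0.00017894 i$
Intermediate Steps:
$\frac{-4522706 - 945334}{\sqrt{-592647 + 91538} + 4650985} = - \frac{5468040}{\sqrt{-501109} + 4650985} = - \frac{5468040}{i \sqrt{501109} + 4650985} = - \frac{5468040}{4650985 + i \sqrt{501109}}$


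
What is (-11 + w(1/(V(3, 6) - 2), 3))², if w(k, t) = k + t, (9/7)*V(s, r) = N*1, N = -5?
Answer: 187489/2809 ≈ 66.746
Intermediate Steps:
V(s, r) = -35/9 (V(s, r) = 7*(-5*1)/9 = (7/9)*(-5) = -35/9)
(-11 + w(1/(V(3, 6) - 2), 3))² = (-11 + (1/(-35/9 - 2) + 3))² = (-11 + (1/(-53/9) + 3))² = (-11 + (-9/53 + 3))² = (-11 + 150/53)² = (-433/53)² = 187489/2809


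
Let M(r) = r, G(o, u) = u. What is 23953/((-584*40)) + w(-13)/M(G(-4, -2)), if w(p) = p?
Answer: 127887/23360 ≈ 5.4746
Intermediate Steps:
23953/((-584*40)) + w(-13)/M(G(-4, -2)) = 23953/((-584*40)) - 13/(-2) = 23953/(-23360) - 13*(-½) = 23953*(-1/23360) + 13/2 = -23953/23360 + 13/2 = 127887/23360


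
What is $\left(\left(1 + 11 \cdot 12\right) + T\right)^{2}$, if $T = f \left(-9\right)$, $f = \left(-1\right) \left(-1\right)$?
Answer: $15376$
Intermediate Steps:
$f = 1$
$T = -9$ ($T = 1 \left(-9\right) = -9$)
$\left(\left(1 + 11 \cdot 12\right) + T\right)^{2} = \left(\left(1 + 11 \cdot 12\right) - 9\right)^{2} = \left(\left(1 + 132\right) - 9\right)^{2} = \left(133 - 9\right)^{2} = 124^{2} = 15376$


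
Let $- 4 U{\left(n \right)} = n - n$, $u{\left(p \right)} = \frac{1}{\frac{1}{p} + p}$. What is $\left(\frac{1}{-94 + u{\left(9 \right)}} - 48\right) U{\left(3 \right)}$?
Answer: $0$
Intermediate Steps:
$u{\left(p \right)} = \frac{1}{p + \frac{1}{p}}$
$U{\left(n \right)} = 0$ ($U{\left(n \right)} = - \frac{n - n}{4} = \left(- \frac{1}{4}\right) 0 = 0$)
$\left(\frac{1}{-94 + u{\left(9 \right)}} - 48\right) U{\left(3 \right)} = \left(\frac{1}{-94 + \frac{9}{1 + 9^{2}}} - 48\right) 0 = \left(\frac{1}{-94 + \frac{9}{1 + 81}} - 48\right) 0 = \left(\frac{1}{-94 + \frac{9}{82}} - 48\right) 0 = \left(\frac{1}{- \frac{7699}{82}} - 48\right) 0 = \left(- \frac{82}{7699} - 48\right) 0 = \left(- \frac{369634}{7699}\right) 0 = 0$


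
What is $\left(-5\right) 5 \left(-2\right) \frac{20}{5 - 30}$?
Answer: $-40$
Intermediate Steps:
$\left(-5\right) 5 \left(-2\right) \frac{20}{5 - 30} = \left(-25\right) \left(-2\right) \frac{20}{5 - 30} = 50 \frac{20}{-25} = 50 \cdot 20 \left(- \frac{1}{25}\right) = 50 \left(- \frac{4}{5}\right) = -40$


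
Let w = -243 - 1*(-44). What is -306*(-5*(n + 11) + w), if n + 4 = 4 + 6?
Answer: 86904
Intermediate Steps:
n = 6 (n = -4 + (4 + 6) = -4 + 10 = 6)
w = -199 (w = -243 + 44 = -199)
-306*(-5*(n + 11) + w) = -306*(-5*(6 + 11) - 199) = -306*(-5*17 - 199) = -306*(-85 - 199) = -306*(-284) = 86904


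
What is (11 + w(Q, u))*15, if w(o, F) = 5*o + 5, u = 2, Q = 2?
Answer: 390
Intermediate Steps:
w(o, F) = 5 + 5*o
(11 + w(Q, u))*15 = (11 + (5 + 5*2))*15 = (11 + (5 + 10))*15 = (11 + 15)*15 = 26*15 = 390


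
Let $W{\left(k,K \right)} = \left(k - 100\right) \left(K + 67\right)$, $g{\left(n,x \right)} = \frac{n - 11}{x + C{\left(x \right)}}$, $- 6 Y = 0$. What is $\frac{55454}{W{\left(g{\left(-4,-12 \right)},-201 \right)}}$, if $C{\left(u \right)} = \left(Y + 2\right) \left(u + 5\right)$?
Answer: $\frac{720902}{173195} \approx 4.1624$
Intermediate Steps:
$Y = 0$ ($Y = \left(- \frac{1}{6}\right) 0 = 0$)
$C{\left(u \right)} = 10 + 2 u$ ($C{\left(u \right)} = \left(0 + 2\right) \left(u + 5\right) = 2 \left(5 + u\right) = 10 + 2 u$)
$g{\left(n,x \right)} = \frac{-11 + n}{10 + 3 x}$ ($g{\left(n,x \right)} = \frac{n - 11}{x + \left(10 + 2 x\right)} = \frac{-11 + n}{10 + 3 x}$)
$W{\left(k,K \right)} = \left(-100 + k\right) \left(67 + K\right)$
$\frac{55454}{W{\left(g{\left(-4,-12 \right)},-201 \right)}} = \frac{55454}{-6700 - -20100 + 67 \frac{-11 - 4}{10 + 3 \left(-12\right)} - 201 \frac{-11 - 4}{10 + 3 \left(-12\right)}} = \frac{55454}{-6700 + 20100 + 67 \frac{1}{10 - 36} \left(-15\right) - 201 \frac{1}{10 - 36} \left(-15\right)} = \frac{55454}{-6700 + 20100 + 67 \frac{1}{-26} \left(-15\right) - 201 \frac{1}{-26} \left(-15\right)} = \frac{55454}{-6700 + 20100 + 67 \left(\left(- \frac{1}{26}\right) \left(-15\right)\right) - 201 \left(\left(- \frac{1}{26}\right) \left(-15\right)\right)} = \frac{55454}{-6700 + 20100 + 67 \cdot \frac{15}{26} - \frac{3015}{26}} = \frac{55454}{-6700 + 20100 + \frac{1005}{26} - \frac{3015}{26}} = \frac{55454}{\frac{173195}{13}} = 55454 \cdot \frac{13}{173195} = \frac{720902}{173195}$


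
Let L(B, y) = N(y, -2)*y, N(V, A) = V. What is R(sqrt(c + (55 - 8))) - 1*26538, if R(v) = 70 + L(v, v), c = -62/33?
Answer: -871955/33 ≈ -26423.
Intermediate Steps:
c = -62/33 (c = -62*1/33 = -62/33 ≈ -1.8788)
L(B, y) = y**2 (L(B, y) = y*y = y**2)
R(v) = 70 + v**2
R(sqrt(c + (55 - 8))) - 1*26538 = (70 + (sqrt(-62/33 + (55 - 8)))**2) - 1*26538 = (70 + (sqrt(-62/33 + 47))**2) - 26538 = (70 + (sqrt(1489/33))**2) - 26538 = (70 + (sqrt(49137)/33)**2) - 26538 = (70 + 1489/33) - 26538 = 3799/33 - 26538 = -871955/33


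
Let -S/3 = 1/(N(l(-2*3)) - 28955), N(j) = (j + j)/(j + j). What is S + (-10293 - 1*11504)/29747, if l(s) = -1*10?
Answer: -631021097/861294638 ≈ -0.73264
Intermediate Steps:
l(s) = -10
N(j) = 1 (N(j) = (2*j)/((2*j)) = (2*j)*(1/(2*j)) = 1)
S = 3/28954 (S = -3/(1 - 28955) = -3/(-28954) = -3*(-1/28954) = 3/28954 ≈ 0.00010361)
S + (-10293 - 1*11504)/29747 = 3/28954 + (-10293 - 1*11504)/29747 = 3/28954 + (-10293 - 11504)*(1/29747) = 3/28954 - 21797*1/29747 = 3/28954 - 21797/29747 = -631021097/861294638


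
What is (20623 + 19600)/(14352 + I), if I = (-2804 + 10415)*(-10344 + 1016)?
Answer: -40223/70981056 ≈ -0.00056667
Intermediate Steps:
I = -70995408 (I = 7611*(-9328) = -70995408)
(20623 + 19600)/(14352 + I) = (20623 + 19600)/(14352 - 70995408) = 40223/(-70981056) = 40223*(-1/70981056) = -40223/70981056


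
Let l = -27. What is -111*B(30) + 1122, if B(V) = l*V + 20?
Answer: 88812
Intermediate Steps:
B(V) = 20 - 27*V (B(V) = -27*V + 20 = 20 - 27*V)
-111*B(30) + 1122 = -111*(20 - 27*30) + 1122 = -111*(20 - 810) + 1122 = -111*(-790) + 1122 = 87690 + 1122 = 88812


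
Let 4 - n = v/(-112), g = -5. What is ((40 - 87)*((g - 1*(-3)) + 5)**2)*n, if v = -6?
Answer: -93483/56 ≈ -1669.3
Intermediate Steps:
n = 221/56 (n = 4 - (-6)/(-112) = 4 - (-6)*(-1)/112 = 4 - 1*3/56 = 4 - 3/56 = 221/56 ≈ 3.9464)
((40 - 87)*((g - 1*(-3)) + 5)**2)*n = ((40 - 87)*((-5 - 1*(-3)) + 5)**2)*(221/56) = -47*((-5 + 3) + 5)**2*(221/56) = -47*(-2 + 5)**2*(221/56) = -47*3**2*(221/56) = -47*9*(221/56) = -423*221/56 = -93483/56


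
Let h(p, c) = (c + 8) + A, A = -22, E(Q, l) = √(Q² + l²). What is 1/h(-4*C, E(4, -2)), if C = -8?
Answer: -7/88 - √5/88 ≈ -0.10496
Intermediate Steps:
h(p, c) = -14 + c (h(p, c) = (c + 8) - 22 = (8 + c) - 22 = -14 + c)
1/h(-4*C, E(4, -2)) = 1/(-14 + √(4² + (-2)²)) = 1/(-14 + √(16 + 4)) = 1/(-14 + √20) = 1/(-14 + 2*√5)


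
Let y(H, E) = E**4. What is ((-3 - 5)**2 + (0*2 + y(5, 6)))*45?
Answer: 61200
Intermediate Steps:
((-3 - 5)**2 + (0*2 + y(5, 6)))*45 = ((-3 - 5)**2 + (0*2 + 6**4))*45 = ((-8)**2 + (0 + 1296))*45 = (64 + 1296)*45 = 1360*45 = 61200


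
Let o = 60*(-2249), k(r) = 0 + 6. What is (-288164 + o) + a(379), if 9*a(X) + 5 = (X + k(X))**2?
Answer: -3659716/9 ≈ -4.0664e+5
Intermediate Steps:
k(r) = 6
o = -134940
a(X) = -5/9 + (6 + X)**2/9 (a(X) = -5/9 + (X + 6)**2/9 = -5/9 + (6 + X)**2/9)
(-288164 + o) + a(379) = (-288164 - 134940) + (-5/9 + (6 + 379)**2/9) = -423104 + (-5/9 + (1/9)*385**2) = -423104 + (-5/9 + (1/9)*148225) = -423104 + (-5/9 + 148225/9) = -423104 + 148220/9 = -3659716/9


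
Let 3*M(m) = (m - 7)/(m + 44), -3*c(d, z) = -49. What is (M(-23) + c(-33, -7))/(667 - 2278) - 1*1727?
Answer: -6491830/3759 ≈ -1727.0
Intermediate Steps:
c(d, z) = 49/3 (c(d, z) = -⅓*(-49) = 49/3)
M(m) = (-7 + m)/(3*(44 + m)) (M(m) = ((m - 7)/(m + 44))/3 = ((-7 + m)/(44 + m))/3 = (-7 + m)/(3*(44 + m)))
(M(-23) + c(-33, -7))/(667 - 2278) - 1*1727 = ((-7 - 23)/(3*(44 - 23)) + 49/3)/(667 - 2278) - 1*1727 = ((⅓)*(-30)/21 + 49/3)/(-1611) - 1727 = ((⅓)*(1/21)*(-30) + 49/3)*(-1/1611) - 1727 = (-10/21 + 49/3)*(-1/1611) - 1727 = (111/7)*(-1/1611) - 1727 = -37/3759 - 1727 = -6491830/3759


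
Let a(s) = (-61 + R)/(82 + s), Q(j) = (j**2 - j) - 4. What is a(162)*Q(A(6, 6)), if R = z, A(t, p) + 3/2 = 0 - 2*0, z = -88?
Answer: 149/976 ≈ 0.15266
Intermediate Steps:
A(t, p) = -3/2 (A(t, p) = -3/2 + (0 - 2*0) = -3/2 + (0 + 0) = -3/2 + 0 = -3/2)
R = -88
Q(j) = -4 + j**2 - j
a(s) = -149/(82 + s) (a(s) = (-61 - 88)/(82 + s) = -149/(82 + s))
a(162)*Q(A(6, 6)) = (-149/(82 + 162))*(-4 + (-3/2)**2 - 1*(-3/2)) = (-149/244)*(-4 + 9/4 + 3/2) = -149*1/244*(-1/4) = -149/244*(-1/4) = 149/976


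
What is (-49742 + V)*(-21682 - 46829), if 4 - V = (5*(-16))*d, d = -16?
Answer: 3495294198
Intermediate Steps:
V = -1276 (V = 4 - 5*(-16)*(-16) = 4 - (-80)*(-16) = 4 - 1*1280 = 4 - 1280 = -1276)
(-49742 + V)*(-21682 - 46829) = (-49742 - 1276)*(-21682 - 46829) = -51018*(-68511) = 3495294198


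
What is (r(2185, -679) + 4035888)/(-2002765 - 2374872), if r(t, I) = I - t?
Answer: -4033024/4377637 ≈ -0.92128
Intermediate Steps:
(r(2185, -679) + 4035888)/(-2002765 - 2374872) = ((-679 - 1*2185) + 4035888)/(-2002765 - 2374872) = ((-679 - 2185) + 4035888)/(-4377637) = (-2864 + 4035888)*(-1/4377637) = 4033024*(-1/4377637) = -4033024/4377637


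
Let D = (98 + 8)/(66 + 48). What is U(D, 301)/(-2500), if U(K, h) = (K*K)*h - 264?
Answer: 12227/8122500 ≈ 0.0015053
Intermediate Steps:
D = 53/57 (D = 106/114 = 106*(1/114) = 53/57 ≈ 0.92982)
U(K, h) = -264 + h*K² (U(K, h) = K²*h - 264 = h*K² - 264 = -264 + h*K²)
U(D, 301)/(-2500) = (-264 + 301*(53/57)²)/(-2500) = (-264 + 301*(2809/3249))*(-1/2500) = (-264 + 845509/3249)*(-1/2500) = -12227/3249*(-1/2500) = 12227/8122500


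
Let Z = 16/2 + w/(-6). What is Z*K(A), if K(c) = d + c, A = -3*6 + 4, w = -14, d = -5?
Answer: -589/3 ≈ -196.33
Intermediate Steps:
A = -14 (A = -18 + 4 = -14)
K(c) = -5 + c
Z = 31/3 (Z = 16/2 - 14/(-6) = 16*(1/2) - 14*(-1/6) = 8 + 7/3 = 31/3 ≈ 10.333)
Z*K(A) = 31*(-5 - 14)/3 = (31/3)*(-19) = -589/3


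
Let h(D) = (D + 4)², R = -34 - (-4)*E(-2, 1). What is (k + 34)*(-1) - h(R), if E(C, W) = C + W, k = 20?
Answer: -1210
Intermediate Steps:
R = -38 (R = -34 - (-4)*(-2 + 1) = -34 - (-4)*(-1) = -34 - 1*4 = -34 - 4 = -38)
h(D) = (4 + D)²
(k + 34)*(-1) - h(R) = (20 + 34)*(-1) - (4 - 38)² = 54*(-1) - 1*(-34)² = -54 - 1*1156 = -54 - 1156 = -1210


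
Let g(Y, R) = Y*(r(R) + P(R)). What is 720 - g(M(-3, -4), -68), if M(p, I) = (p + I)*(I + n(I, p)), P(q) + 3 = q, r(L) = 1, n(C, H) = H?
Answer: 4150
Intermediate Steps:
P(q) = -3 + q
M(p, I) = (I + p)² (M(p, I) = (p + I)*(I + p) = (I + p)*(I + p) = (I + p)²)
g(Y, R) = Y*(-2 + R) (g(Y, R) = Y*(1 + (-3 + R)) = Y*(-2 + R))
720 - g(M(-3, -4), -68) = 720 - ((-4)² + (-3)² + 2*(-4)*(-3))*(-2 - 68) = 720 - (16 + 9 + 24)*(-70) = 720 - 49*(-70) = 720 - 1*(-3430) = 720 + 3430 = 4150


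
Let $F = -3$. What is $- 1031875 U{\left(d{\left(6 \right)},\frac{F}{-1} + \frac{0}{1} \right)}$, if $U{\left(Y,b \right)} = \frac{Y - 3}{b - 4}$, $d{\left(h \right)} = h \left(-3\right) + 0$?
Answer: $-21669375$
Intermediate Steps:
$d{\left(h \right)} = - 3 h$ ($d{\left(h \right)} = - 3 h + 0 = - 3 h$)
$U{\left(Y,b \right)} = \frac{-3 + Y}{-4 + b}$
$- 1031875 U{\left(d{\left(6 \right)},\frac{F}{-1} + \frac{0}{1} \right)} = - 1031875 \frac{-3 - 18}{-4 + \left(- \frac{3}{-1} + \frac{0}{1}\right)} = - 1031875 \frac{-3 - 18}{-4 + \left(\left(-3\right) \left(-1\right) + 0 \cdot 1\right)} = - 1031875 \frac{1}{-4 + \left(3 + 0\right)} \left(-21\right) = - 1031875 \frac{1}{-4 + 3} \left(-21\right) = - 1031875 \frac{1}{-1} \left(-21\right) = - 1031875 \left(\left(-1\right) \left(-21\right)\right) = \left(-1031875\right) 21 = -21669375$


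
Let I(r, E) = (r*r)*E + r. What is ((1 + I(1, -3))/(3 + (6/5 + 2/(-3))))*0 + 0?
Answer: 0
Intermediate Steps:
I(r, E) = r + E*r**2 (I(r, E) = r**2*E + r = E*r**2 + r = r + E*r**2)
((1 + I(1, -3))/(3 + (6/5 + 2/(-3))))*0 + 0 = ((1 + 1*(1 - 3*1))/(3 + (6/5 + 2/(-3))))*0 + 0 = ((1 + 1*(1 - 3))/(3 + (6*(1/5) + 2*(-1/3))))*0 + 0 = ((1 + 1*(-2))/(3 + (6/5 - 2/3)))*0 + 0 = ((1 - 2)/(3 + 8/15))*0 + 0 = -1/53/15*0 + 0 = -1*15/53*0 + 0 = -15/53*0 + 0 = 0 + 0 = 0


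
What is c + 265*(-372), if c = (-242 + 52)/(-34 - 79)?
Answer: -11139350/113 ≈ -98578.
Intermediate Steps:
c = 190/113 (c = -190/(-113) = -190*(-1/113) = 190/113 ≈ 1.6814)
c + 265*(-372) = 190/113 + 265*(-372) = 190/113 - 98580 = -11139350/113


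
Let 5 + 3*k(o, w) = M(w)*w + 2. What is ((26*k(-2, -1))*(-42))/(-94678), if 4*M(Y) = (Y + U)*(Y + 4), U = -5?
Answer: 273/47339 ≈ 0.0057669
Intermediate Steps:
M(Y) = (-5 + Y)*(4 + Y)/4 (M(Y) = ((Y - 5)*(Y + 4))/4 = ((-5 + Y)*(4 + Y))/4 = (-5 + Y)*(4 + Y)/4)
k(o, w) = -1 + w*(-5 - w/4 + w²/4)/3 (k(o, w) = -5/3 + ((-5 - w/4 + w²/4)*w + 2)/3 = -5/3 + (w*(-5 - w/4 + w²/4) + 2)/3 = -5/3 + (2 + w*(-5 - w/4 + w²/4))/3 = -5/3 + (⅔ + w*(-5 - w/4 + w²/4)/3) = -1 + w*(-5 - w/4 + w²/4)/3)
((26*k(-2, -1))*(-42))/(-94678) = ((26*(-1 - 1/12*(-1)*(20 - 1 - 1*(-1)²)))*(-42))/(-94678) = ((26*(-1 - 1/12*(-1)*(20 - 1 - 1*1)))*(-42))*(-1/94678) = ((26*(-1 - 1/12*(-1)*(20 - 1 - 1)))*(-42))*(-1/94678) = ((26*(-1 - 1/12*(-1)*18))*(-42))*(-1/94678) = ((26*(-1 + 3/2))*(-42))*(-1/94678) = ((26*(½))*(-42))*(-1/94678) = (13*(-42))*(-1/94678) = -546*(-1/94678) = 273/47339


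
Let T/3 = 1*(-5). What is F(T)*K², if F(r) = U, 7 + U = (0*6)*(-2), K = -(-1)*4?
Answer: -112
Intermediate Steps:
K = 4 (K = -1*(-4) = 4)
T = -15 (T = 3*(1*(-5)) = 3*(-5) = -15)
U = -7 (U = -7 + (0*6)*(-2) = -7 + 0*(-2) = -7 + 0 = -7)
F(r) = -7
F(T)*K² = -7*4² = -7*16 = -112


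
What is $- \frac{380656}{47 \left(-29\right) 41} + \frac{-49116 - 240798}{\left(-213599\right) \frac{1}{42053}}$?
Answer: $\frac{681393065340230}{11936552917} \approx 57085.0$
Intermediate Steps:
$- \frac{380656}{47 \left(-29\right) 41} + \frac{-49116 - 240798}{\left(-213599\right) \frac{1}{42053}} = - \frac{380656}{\left(-1363\right) 41} + \frac{-49116 - 240798}{\left(-213599\right) \frac{1}{42053}} = - \frac{380656}{-55883} - \frac{289914}{- \frac{213599}{42053}} = \left(-380656\right) \left(- \frac{1}{55883}\right) - - \frac{12191753442}{213599} = \frac{380656}{55883} + \frac{12191753442}{213599} = \frac{681393065340230}{11936552917}$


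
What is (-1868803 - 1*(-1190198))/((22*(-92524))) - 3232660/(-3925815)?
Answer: 1848849526511/1598221271064 ≈ 1.1568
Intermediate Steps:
(-1868803 - 1*(-1190198))/((22*(-92524))) - 3232660/(-3925815) = (-1868803 + 1190198)/(-2035528) - 3232660*(-1/3925815) = -678605*(-1/2035528) + 646532/785163 = 678605/2035528 + 646532/785163 = 1848849526511/1598221271064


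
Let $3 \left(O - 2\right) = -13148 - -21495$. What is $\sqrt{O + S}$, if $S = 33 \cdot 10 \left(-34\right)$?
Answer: $\frac{i \sqrt{75921}}{3} \approx 91.846 i$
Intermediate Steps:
$O = \frac{8353}{3}$ ($O = 2 + \frac{-13148 - -21495}{3} = 2 + \frac{-13148 + 21495}{3} = 2 + \frac{1}{3} \cdot 8347 = 2 + \frac{8347}{3} = \frac{8353}{3} \approx 2784.3$)
$S = -11220$ ($S = 330 \left(-34\right) = -11220$)
$\sqrt{O + S} = \sqrt{\frac{8353}{3} - 11220} = \sqrt{- \frac{25307}{3}} = \frac{i \sqrt{75921}}{3}$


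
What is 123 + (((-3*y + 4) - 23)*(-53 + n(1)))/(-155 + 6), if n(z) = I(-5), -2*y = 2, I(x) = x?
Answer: 17399/149 ≈ 116.77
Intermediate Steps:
y = -1 (y = -1/2*2 = -1)
n(z) = -5
123 + (((-3*y + 4) - 23)*(-53 + n(1)))/(-155 + 6) = 123 + (((-3*(-1) + 4) - 23)*(-53 - 5))/(-155 + 6) = 123 + (((3 + 4) - 23)*(-58))/(-149) = 123 + ((7 - 23)*(-58))*(-1/149) = 123 - 16*(-58)*(-1/149) = 123 + 928*(-1/149) = 123 - 928/149 = 17399/149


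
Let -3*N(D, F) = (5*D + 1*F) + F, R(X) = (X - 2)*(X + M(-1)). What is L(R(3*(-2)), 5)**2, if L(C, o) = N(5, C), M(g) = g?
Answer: 18769/9 ≈ 2085.4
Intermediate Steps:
R(X) = (-1 + X)*(-2 + X) (R(X) = (X - 2)*(X - 1) = (-2 + X)*(-1 + X) = (-1 + X)*(-2 + X))
N(D, F) = -5*D/3 - 2*F/3 (N(D, F) = -((5*D + 1*F) + F)/3 = -((5*D + F) + F)/3 = -((F + 5*D) + F)/3 = -(2*F + 5*D)/3 = -5*D/3 - 2*F/3)
L(C, o) = -25/3 - 2*C/3 (L(C, o) = -5/3*5 - 2*C/3 = -25/3 - 2*C/3)
L(R(3*(-2)), 5)**2 = (-25/3 - 2*(2 + (3*(-2))**2 - 9*(-2))/3)**2 = (-25/3 - 2*(2 + (-6)**2 - 3*(-6))/3)**2 = (-25/3 - 2*(2 + 36 + 18)/3)**2 = (-25/3 - 2/3*56)**2 = (-25/3 - 112/3)**2 = (-137/3)**2 = 18769/9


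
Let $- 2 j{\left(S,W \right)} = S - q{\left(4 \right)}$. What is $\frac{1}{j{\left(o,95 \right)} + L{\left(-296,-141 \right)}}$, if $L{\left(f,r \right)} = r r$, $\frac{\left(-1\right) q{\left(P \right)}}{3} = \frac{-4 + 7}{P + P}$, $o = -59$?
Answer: $\frac{16}{318559} \approx 5.0226 \cdot 10^{-5}$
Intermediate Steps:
$q{\left(P \right)} = - \frac{9}{2 P}$ ($q{\left(P \right)} = - 3 \frac{-4 + 7}{P + P} = - 3 \frac{3}{2 P} = - \frac{9}{2 P}$)
$L{\left(f,r \right)} = r^{2}$
$j{\left(S,W \right)} = - \frac{9}{16} - \frac{S}{2}$ ($j{\left(S,W \right)} = - \frac{S - - \frac{9}{2 \cdot 4}}{2} = - \frac{S - \left(- \frac{9}{2}\right) \frac{1}{4}}{2} = - \frac{S - - \frac{9}{8}}{2} = - \frac{S + \frac{9}{8}}{2} = - \frac{\frac{9}{8} + S}{2} = - \frac{9}{16} - \frac{S}{2}$)
$\frac{1}{j{\left(o,95 \right)} + L{\left(-296,-141 \right)}} = \frac{1}{\left(- \frac{9}{16} - - \frac{59}{2}\right) + \left(-141\right)^{2}} = \frac{1}{\left(- \frac{9}{16} + \frac{59}{2}\right) + 19881} = \frac{1}{\frac{463}{16} + 19881} = \frac{1}{\frac{318559}{16}} = \frac{16}{318559}$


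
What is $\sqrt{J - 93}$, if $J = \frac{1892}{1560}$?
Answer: $\frac{i \sqrt{13960830}}{390} \approx 9.5806 i$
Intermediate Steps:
$J = \frac{473}{390}$ ($J = 1892 \cdot \frac{1}{1560} = \frac{473}{390} \approx 1.2128$)
$\sqrt{J - 93} = \sqrt{\frac{473}{390} - 93} = \sqrt{- \frac{35797}{390}} = \frac{i \sqrt{13960830}}{390}$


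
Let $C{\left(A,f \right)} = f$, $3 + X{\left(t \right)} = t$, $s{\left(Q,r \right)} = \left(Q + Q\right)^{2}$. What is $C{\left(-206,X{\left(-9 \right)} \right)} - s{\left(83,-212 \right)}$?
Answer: $-27568$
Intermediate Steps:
$s{\left(Q,r \right)} = 4 Q^{2}$ ($s{\left(Q,r \right)} = \left(2 Q\right)^{2} = 4 Q^{2}$)
$X{\left(t \right)} = -3 + t$
$C{\left(-206,X{\left(-9 \right)} \right)} - s{\left(83,-212 \right)} = \left(-3 - 9\right) - 4 \cdot 83^{2} = -12 - 4 \cdot 6889 = -12 - 27556 = -27568$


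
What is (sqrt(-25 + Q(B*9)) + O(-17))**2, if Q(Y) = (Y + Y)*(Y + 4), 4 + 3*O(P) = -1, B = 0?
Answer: -200/9 - 50*I/3 ≈ -22.222 - 16.667*I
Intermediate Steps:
O(P) = -5/3 (O(P) = -4/3 + (1/3)*(-1) = -4/3 - 1/3 = -5/3)
Q(Y) = 2*Y*(4 + Y) (Q(Y) = (2*Y)*(4 + Y) = 2*Y*(4 + Y))
(sqrt(-25 + Q(B*9)) + O(-17))**2 = (sqrt(-25 + 2*(0*9)*(4 + 0*9)) - 5/3)**2 = (sqrt(-25 + 2*0*(4 + 0)) - 5/3)**2 = (sqrt(-25 + 2*0*4) - 5/3)**2 = (sqrt(-25 + 0) - 5/3)**2 = (sqrt(-25) - 5/3)**2 = (5*I - 5/3)**2 = (-5/3 + 5*I)**2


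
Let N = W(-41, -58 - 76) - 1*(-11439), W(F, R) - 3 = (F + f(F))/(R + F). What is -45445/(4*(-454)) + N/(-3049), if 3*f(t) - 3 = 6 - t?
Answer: 61836012257/2906916600 ≈ 21.272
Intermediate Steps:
f(t) = 3 - t/3 (f(t) = 1 + (6 - t)/3 = 1 + (2 - t/3) = 3 - t/3)
W(F, R) = 3 + (3 + 2*F/3)/(F + R) (W(F, R) = 3 + (F + (3 - F/3))/(R + F) = 3 + (3 + 2*F/3)/(F + R))
N = 6007123/525 (N = (3 + 3*(-58 - 76) + (11/3)*(-41))/(-41 + (-58 - 76)) - 1*(-11439) = (3 + 3*(-134) - 451/3)/(-41 - 134) + 11439 = (3 - 402 - 451/3)/(-175) + 11439 = -1/175*(-1648/3) + 11439 = 1648/525 + 11439 = 6007123/525 ≈ 11442.)
-45445/(4*(-454)) + N/(-3049) = -45445/(4*(-454)) + (6007123/525)/(-3049) = -45445/(-1816) + (6007123/525)*(-1/3049) = -45445*(-1/1816) - 6007123/1600725 = 45445/1816 - 6007123/1600725 = 61836012257/2906916600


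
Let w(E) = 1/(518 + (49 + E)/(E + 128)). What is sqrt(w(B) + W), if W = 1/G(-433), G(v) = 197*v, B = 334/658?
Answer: sqrt(6701360449833242297890)/1869525809810 ≈ 0.043787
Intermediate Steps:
B = 167/329 (B = 334*(1/658) = 167/329 ≈ 0.50760)
w(E) = 1/(518 + (49 + E)/(128 + E))
W = -1/85301 (W = 1/(197*(-433)) = 1/(-85301) = -1/85301 ≈ -1.1723e-5)
sqrt(w(B) + W) = sqrt((128 + 167/329)/(66353 + 519*(167/329)) - 1/85301) = sqrt((42279/329)/(66353 + 86673/329) - 1/85301) = sqrt((42279/329)/(21916810/329) - 1/85301) = sqrt((329/21916810)*(42279/329) - 1/85301) = sqrt(42279/21916810 - 1/85301) = sqrt(3584524169/1869525809810) = sqrt(6701360449833242297890)/1869525809810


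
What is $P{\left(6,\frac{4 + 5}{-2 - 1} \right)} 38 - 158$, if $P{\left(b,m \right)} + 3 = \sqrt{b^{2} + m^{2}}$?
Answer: $-272 + 114 \sqrt{5} \approx -17.088$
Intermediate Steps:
$P{\left(b,m \right)} = -3 + \sqrt{b^{2} + m^{2}}$
$P{\left(6,\frac{4 + 5}{-2 - 1} \right)} 38 - 158 = \left(-3 + \sqrt{6^{2} + \left(\frac{4 + 5}{-2 - 1}\right)^{2}}\right) 38 - 158 = \left(-3 + \sqrt{36 + \left(\frac{9}{-3}\right)^{2}}\right) 38 - 158 = \left(-3 + \sqrt{36 + \left(9 \left(- \frac{1}{3}\right)\right)^{2}}\right) 38 - 158 = \left(-3 + \sqrt{36 + \left(-3\right)^{2}}\right) 38 - 158 = \left(-3 + \sqrt{36 + 9}\right) 38 - 158 = \left(-3 + \sqrt{45}\right) 38 - 158 = \left(-3 + 3 \sqrt{5}\right) 38 - 158 = \left(-114 + 114 \sqrt{5}\right) - 158 = -272 + 114 \sqrt{5}$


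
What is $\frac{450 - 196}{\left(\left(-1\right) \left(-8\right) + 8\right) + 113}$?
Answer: $\frac{254}{129} \approx 1.969$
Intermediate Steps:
$\frac{450 - 196}{\left(\left(-1\right) \left(-8\right) + 8\right) + 113} = \frac{254}{\left(8 + 8\right) + 113} = \frac{254}{16 + 113} = \frac{254}{129}$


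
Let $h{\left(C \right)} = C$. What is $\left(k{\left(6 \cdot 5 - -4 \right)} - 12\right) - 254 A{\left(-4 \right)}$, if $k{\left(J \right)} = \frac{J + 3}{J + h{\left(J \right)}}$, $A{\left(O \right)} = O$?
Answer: $\frac{68309}{68} \approx 1004.5$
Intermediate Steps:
$k{\left(J \right)} = \frac{3 + J}{2 J}$ ($k{\left(J \right)} = \frac{J + 3}{J + J} = \frac{3 + J}{2 J}$)
$\left(k{\left(6 \cdot 5 - -4 \right)} - 12\right) - 254 A{\left(-4 \right)} = \left(\frac{3 + \left(6 \cdot 5 - -4\right)}{2 \left(6 \cdot 5 - -4\right)} - 12\right) - -1016 = \left(\frac{3 + \left(30 + 4\right)}{2 \left(30 + 4\right)} - 12\right) + 1016 = \left(\frac{3 + 34}{2 \cdot 34} - 12\right) + 1016 = \left(\frac{1}{2} \cdot \frac{1}{34} \cdot 37 - 12\right) + 1016 = \left(\frac{37}{68} - 12\right) + 1016 = - \frac{779}{68} + 1016 = \frac{68309}{68}$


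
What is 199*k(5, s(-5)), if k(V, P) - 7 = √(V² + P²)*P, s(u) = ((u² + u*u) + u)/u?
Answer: 1393 - 1791*√106 ≈ -17046.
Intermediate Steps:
s(u) = (u + 2*u²)/u (s(u) = ((u² + u²) + u)/u = (2*u² + u)/u = (u + 2*u²)/u)
k(V, P) = 7 + P*√(P² + V²) (k(V, P) = 7 + √(V² + P²)*P = 7 + √(P² + V²)*P = 7 + P*√(P² + V²))
199*k(5, s(-5)) = 199*(7 + (1 + 2*(-5))*√((1 + 2*(-5))² + 5²)) = 199*(7 + (1 - 10)*√((1 - 10)² + 25)) = 199*(7 - 9*√((-9)² + 25)) = 199*(7 - 9*√(81 + 25)) = 199*(7 - 9*√106) = 1393 - 1791*√106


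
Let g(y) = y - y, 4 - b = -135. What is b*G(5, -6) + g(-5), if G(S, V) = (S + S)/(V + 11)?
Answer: 278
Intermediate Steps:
b = 139 (b = 4 - 1*(-135) = 4 + 135 = 139)
g(y) = 0
G(S, V) = 2*S/(11 + V) (G(S, V) = (2*S)/(11 + V) = 2*S/(11 + V))
b*G(5, -6) + g(-5) = 139*(2*5/(11 - 6)) + 0 = 139*(2*5/5) + 0 = 139*(2*5*(⅕)) + 0 = 139*2 + 0 = 278 + 0 = 278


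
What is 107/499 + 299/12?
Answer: 150485/5988 ≈ 25.131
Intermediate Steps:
107/499 + 299/12 = 150485/5988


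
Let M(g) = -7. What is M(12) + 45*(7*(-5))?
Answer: -1582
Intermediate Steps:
M(12) + 45*(7*(-5)) = -7 + 45*(7*(-5)) = -7 + 45*(-35) = -7 - 1575 = -1582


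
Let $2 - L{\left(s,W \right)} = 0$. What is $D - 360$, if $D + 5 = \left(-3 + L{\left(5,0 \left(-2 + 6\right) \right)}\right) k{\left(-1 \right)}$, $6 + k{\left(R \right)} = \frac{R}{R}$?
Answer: $-360$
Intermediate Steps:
$k{\left(R \right)} = -5$ ($k{\left(R \right)} = -6 + \frac{R}{R} = -6 + 1 = -5$)
$L{\left(s,W \right)} = 2$ ($L{\left(s,W \right)} = 2 - 0 = 2 + 0 = 2$)
$D = 0$ ($D = -5 + \left(-3 + 2\right) \left(-5\right) = -5 - -5 = -5 + 5 = 0$)
$D - 360 = 0 - 360 = -360$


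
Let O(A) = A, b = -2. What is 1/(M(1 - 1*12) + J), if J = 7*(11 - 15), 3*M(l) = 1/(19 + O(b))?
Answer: -51/1427 ≈ -0.035739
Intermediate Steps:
M(l) = 1/51 (M(l) = 1/(3*(19 - 2)) = (⅓)/17 = (⅓)*(1/17) = 1/51)
J = -28 (J = 7*(-4) = -28)
1/(M(1 - 1*12) + J) = 1/(1/51 - 28) = 1/(-1427/51) = -51/1427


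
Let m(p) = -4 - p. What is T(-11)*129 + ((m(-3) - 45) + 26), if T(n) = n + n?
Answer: -2858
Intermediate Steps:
T(n) = 2*n
T(-11)*129 + ((m(-3) - 45) + 26) = (2*(-11))*129 + (((-4 - 1*(-3)) - 45) + 26) = -22*129 + (((-4 + 3) - 45) + 26) = -2838 + ((-1 - 45) + 26) = -2838 + (-46 + 26) = -2838 - 20 = -2858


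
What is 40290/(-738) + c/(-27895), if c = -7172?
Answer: -186432769/3431085 ≈ -54.336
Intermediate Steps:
40290/(-738) + c/(-27895) = 40290/(-738) - 7172/(-27895) = 40290*(-1/738) - 7172*(-1/27895) = -6715/123 + 7172/27895 = -186432769/3431085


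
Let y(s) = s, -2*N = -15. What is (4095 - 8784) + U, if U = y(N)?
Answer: -9363/2 ≈ -4681.5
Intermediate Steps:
N = 15/2 (N = -½*(-15) = 15/2 ≈ 7.5000)
U = 15/2 ≈ 7.5000
(4095 - 8784) + U = (4095 - 8784) + 15/2 = -4689 + 15/2 = -9363/2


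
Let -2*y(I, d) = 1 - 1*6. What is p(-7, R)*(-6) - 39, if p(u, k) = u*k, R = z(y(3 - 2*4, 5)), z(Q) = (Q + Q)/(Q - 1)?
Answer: 101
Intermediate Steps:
y(I, d) = 5/2 (y(I, d) = -(1 - 1*6)/2 = -(1 - 6)/2 = -½*(-5) = 5/2)
z(Q) = 2*Q/(-1 + Q) (z(Q) = (2*Q)/(-1 + Q) = 2*Q/(-1 + Q))
R = 10/3 (R = 2*(5/2)/(-1 + 5/2) = 2*(5/2)/(3/2) = 2*(5/2)*(⅔) = 10/3 ≈ 3.3333)
p(u, k) = k*u
p(-7, R)*(-6) - 39 = ((10/3)*(-7))*(-6) - 39 = -70/3*(-6) - 39 = 140 - 39 = 101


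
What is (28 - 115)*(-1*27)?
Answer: 2349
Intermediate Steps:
(28 - 115)*(-1*27) = -87*(-27) = 2349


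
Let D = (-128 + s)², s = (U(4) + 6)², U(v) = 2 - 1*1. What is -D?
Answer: -6241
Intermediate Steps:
U(v) = 1 (U(v) = 2 - 1 = 1)
s = 49 (s = (1 + 6)² = 7² = 49)
D = 6241 (D = (-128 + 49)² = (-79)² = 6241)
-D = -1*6241 = -6241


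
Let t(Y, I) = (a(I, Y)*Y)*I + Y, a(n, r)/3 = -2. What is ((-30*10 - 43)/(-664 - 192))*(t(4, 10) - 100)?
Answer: -14406/107 ≈ -134.64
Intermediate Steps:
a(n, r) = -6 (a(n, r) = 3*(-2) = -6)
t(Y, I) = Y - 6*I*Y (t(Y, I) = (-6*Y)*I + Y = -6*I*Y + Y = Y - 6*I*Y)
((-30*10 - 43)/(-664 - 192))*(t(4, 10) - 100) = ((-30*10 - 43)/(-664 - 192))*(4*(1 - 6*10) - 100) = ((-300 - 43)/(-856))*(4*(1 - 60) - 100) = (-343*(-1/856))*(4*(-59) - 100) = 343*(-236 - 100)/856 = (343/856)*(-336) = -14406/107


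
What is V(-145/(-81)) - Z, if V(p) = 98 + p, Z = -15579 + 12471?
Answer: 259831/81 ≈ 3207.8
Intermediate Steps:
Z = -3108
V(-145/(-81)) - Z = (98 - 145/(-81)) - 1*(-3108) = (98 - 145*(-1/81)) + 3108 = (98 + 145/81) + 3108 = 8083/81 + 3108 = 259831/81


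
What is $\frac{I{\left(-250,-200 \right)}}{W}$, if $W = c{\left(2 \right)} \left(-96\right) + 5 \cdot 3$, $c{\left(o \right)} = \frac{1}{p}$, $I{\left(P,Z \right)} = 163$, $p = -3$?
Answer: $\frac{163}{47} \approx 3.4681$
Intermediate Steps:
$c{\left(o \right)} = - \frac{1}{3}$ ($c{\left(o \right)} = \frac{1}{-3} = - \frac{1}{3}$)
$W = 47$ ($W = \left(- \frac{1}{3}\right) \left(-96\right) + 5 \cdot 3 = 32 + 15 = 47$)
$\frac{I{\left(-250,-200 \right)}}{W} = \frac{163}{47}$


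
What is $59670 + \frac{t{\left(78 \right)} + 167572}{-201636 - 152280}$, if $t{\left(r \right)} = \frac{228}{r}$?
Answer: $\frac{45755666981}{766818} \approx 59670.0$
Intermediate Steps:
$59670 + \frac{t{\left(78 \right)} + 167572}{-201636 - 152280} = 59670 + \frac{\frac{228}{78} + 167572}{-201636 - 152280} = 59670 + \frac{228 \cdot \frac{1}{78} + 167572}{-353916} = 59670 + \left(\frac{38}{13} + 167572\right) \left(- \frac{1}{353916}\right) = 59670 + \frac{2178474}{13} \left(- \frac{1}{353916}\right) = 59670 - \frac{363079}{766818} = \frac{45755666981}{766818}$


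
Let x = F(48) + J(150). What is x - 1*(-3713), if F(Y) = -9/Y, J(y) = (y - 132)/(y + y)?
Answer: 1485149/400 ≈ 3712.9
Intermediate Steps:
J(y) = (-132 + y)/(2*y) (J(y) = (-132 + y)/((2*y)) = (-132 + y)*(1/(2*y)) = (-132 + y)/(2*y))
x = -51/400 (x = -9/48 + (½)*(-132 + 150)/150 = -9*1/48 + (½)*(1/150)*18 = -3/16 + 3/50 = -51/400 ≈ -0.12750)
x - 1*(-3713) = -51/400 - 1*(-3713) = -51/400 + 3713 = 1485149/400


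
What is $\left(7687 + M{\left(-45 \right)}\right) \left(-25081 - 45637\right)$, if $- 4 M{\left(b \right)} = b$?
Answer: $- \frac{1088809687}{2} \approx -5.444 \cdot 10^{8}$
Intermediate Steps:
$M{\left(b \right)} = - \frac{b}{4}$
$\left(7687 + M{\left(-45 \right)}\right) \left(-25081 - 45637\right) = \left(7687 - - \frac{45}{4}\right) \left(-25081 - 45637\right) = \left(7687 + \frac{45}{4}\right) \left(-70718\right) = \frac{30793}{4} \left(-70718\right) = - \frac{1088809687}{2}$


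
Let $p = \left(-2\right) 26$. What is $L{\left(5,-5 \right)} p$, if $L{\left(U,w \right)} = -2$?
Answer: $104$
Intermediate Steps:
$p = -52$
$L{\left(5,-5 \right)} p = \left(-2\right) \left(-52\right) = 104$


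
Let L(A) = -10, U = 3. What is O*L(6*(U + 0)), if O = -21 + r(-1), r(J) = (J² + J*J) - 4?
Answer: 230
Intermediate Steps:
r(J) = -4 + 2*J² (r(J) = (J² + J²) - 4 = 2*J² - 4 = -4 + 2*J²)
O = -23 (O = -21 + (-4 + 2*(-1)²) = -21 + (-4 + 2*1) = -21 + (-4 + 2) = -21 - 2 = -23)
O*L(6*(U + 0)) = -23*(-10) = 230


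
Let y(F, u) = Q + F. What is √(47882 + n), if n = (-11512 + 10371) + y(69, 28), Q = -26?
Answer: 8*√731 ≈ 216.30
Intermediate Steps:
y(F, u) = -26 + F
n = -1098 (n = (-11512 + 10371) + (-26 + 69) = -1141 + 43 = -1098)
√(47882 + n) = √(47882 - 1098) = √46784 = 8*√731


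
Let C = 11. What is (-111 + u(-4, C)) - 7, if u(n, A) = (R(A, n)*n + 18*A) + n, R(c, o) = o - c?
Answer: 136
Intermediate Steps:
u(n, A) = n + 18*A + n*(n - A) (u(n, A) = ((n - A)*n + 18*A) + n = (n*(n - A) + 18*A) + n = (18*A + n*(n - A)) + n = n + 18*A + n*(n - A))
(-111 + u(-4, C)) - 7 = (-111 + (-4 + 18*11 - 1*(-4)*(11 - 1*(-4)))) - 7 = (-111 + (-4 + 198 - 1*(-4)*(11 + 4))) - 7 = (-111 + (-4 + 198 - 1*(-4)*15)) - 7 = (-111 + (-4 + 198 + 60)) - 7 = (-111 + 254) - 7 = 143 - 7 = 136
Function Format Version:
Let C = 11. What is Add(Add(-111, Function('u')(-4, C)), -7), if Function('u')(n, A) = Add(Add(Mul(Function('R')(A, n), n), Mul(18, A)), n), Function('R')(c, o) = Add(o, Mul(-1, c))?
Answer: 136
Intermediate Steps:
Function('u')(n, A) = Add(n, Mul(18, A), Mul(n, Add(n, Mul(-1, A)))) (Function('u')(n, A) = Add(Add(Mul(Add(n, Mul(-1, A)), n), Mul(18, A)), n) = Add(Add(Mul(n, Add(n, Mul(-1, A))), Mul(18, A)), n) = Add(Add(Mul(18, A), Mul(n, Add(n, Mul(-1, A)))), n) = Add(n, Mul(18, A), Mul(n, Add(n, Mul(-1, A)))))
Add(Add(-111, Function('u')(-4, C)), -7) = Add(Add(-111, Add(-4, Mul(18, 11), Mul(-1, -4, Add(11, Mul(-1, -4))))), -7) = Add(Add(-111, Add(-4, 198, Mul(-1, -4, Add(11, 4)))), -7) = Add(Add(-111, Add(-4, 198, Mul(-1, -4, 15))), -7) = Add(Add(-111, Add(-4, 198, 60)), -7) = Add(Add(-111, 254), -7) = Add(143, -7) = 136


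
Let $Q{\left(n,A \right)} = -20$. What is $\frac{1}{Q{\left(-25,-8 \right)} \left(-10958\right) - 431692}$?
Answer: $- \frac{1}{212532} \approx -4.7052 \cdot 10^{-6}$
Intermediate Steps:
$\frac{1}{Q{\left(-25,-8 \right)} \left(-10958\right) - 431692} = \frac{1}{\left(-20\right) \left(-10958\right) - 431692} = \frac{1}{219160 - 431692} = \frac{1}{-212532} = - \frac{1}{212532}$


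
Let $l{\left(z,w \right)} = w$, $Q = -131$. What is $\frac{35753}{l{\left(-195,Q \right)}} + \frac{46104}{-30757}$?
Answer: $- \frac{1105694645}{4029167} \approx -274.42$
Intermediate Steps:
$\frac{35753}{l{\left(-195,Q \right)}} + \frac{46104}{-30757} = \frac{35753}{-131} + \frac{46104}{-30757} = 35753 \left(- \frac{1}{131}\right) + 46104 \left(- \frac{1}{30757}\right) = - \frac{35753}{131} - \frac{46104}{30757} = - \frac{1105694645}{4029167}$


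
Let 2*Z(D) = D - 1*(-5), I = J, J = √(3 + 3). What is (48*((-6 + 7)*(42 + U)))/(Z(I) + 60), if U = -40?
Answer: 24000/15619 - 192*√6/15619 ≈ 1.5065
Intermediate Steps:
J = √6 ≈ 2.4495
I = √6 ≈ 2.4495
Z(D) = 5/2 + D/2 (Z(D) = (D - 1*(-5))/2 = (D + 5)/2 = (5 + D)/2 = 5/2 + D/2)
(48*((-6 + 7)*(42 + U)))/(Z(I) + 60) = (48*((-6 + 7)*(42 - 40)))/((5/2 + √6/2) + 60) = (48*(1*2))/(125/2 + √6/2) = (48*2)/(125/2 + √6/2) = 96/(125/2 + √6/2)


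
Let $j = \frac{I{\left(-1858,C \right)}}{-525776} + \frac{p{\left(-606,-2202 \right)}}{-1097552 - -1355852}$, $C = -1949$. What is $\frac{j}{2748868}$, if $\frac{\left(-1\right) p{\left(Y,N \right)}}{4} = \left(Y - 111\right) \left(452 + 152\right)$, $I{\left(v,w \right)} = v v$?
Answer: $\frac{397772539}{7777460471062800} \approx 5.1144 \cdot 10^{-8}$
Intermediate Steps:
$I{\left(v,w \right)} = v^{2}$
$p{\left(Y,N \right)} = 268176 - 2416 Y$ ($p{\left(Y,N \right)} = - 4 \left(Y - 111\right) \left(452 + 152\right) = - 4 \left(-111 + Y\right) 604 = - 4 \left(-67044 + 604 Y\right) = 268176 - 2416 Y$)
$j = \frac{397772539}{2829332100}$ ($j = \frac{\left(-1858\right)^{2}}{-525776} + \frac{268176 - -1464096}{-1097552 - -1355852} = 3452164 \left(- \frac{1}{525776}\right) + \frac{268176 + 1464096}{-1097552 + 1355852} = - \frac{863041}{131444} + \frac{1732272}{258300} = - \frac{863041}{131444} + 1732272 \cdot \frac{1}{258300} = - \frac{863041}{131444} + \frac{144356}{21525} = \frac{397772539}{2829332100} \approx 0.14059$)
$\frac{j}{2748868} = \frac{397772539}{2829332100 \cdot 2748868} = \frac{397772539}{2829332100} \cdot \frac{1}{2748868} = \frac{397772539}{7777460471062800}$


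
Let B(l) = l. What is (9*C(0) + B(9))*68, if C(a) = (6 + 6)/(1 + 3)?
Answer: 2448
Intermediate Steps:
C(a) = 3 (C(a) = 12/4 = 12*(¼) = 3)
(9*C(0) + B(9))*68 = (9*3 + 9)*68 = (27 + 9)*68 = 36*68 = 2448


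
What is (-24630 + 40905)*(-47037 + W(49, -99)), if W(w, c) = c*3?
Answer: -770360850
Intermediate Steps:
W(w, c) = 3*c
(-24630 + 40905)*(-47037 + W(49, -99)) = (-24630 + 40905)*(-47037 + 3*(-99)) = 16275*(-47037 - 297) = 16275*(-47334) = -770360850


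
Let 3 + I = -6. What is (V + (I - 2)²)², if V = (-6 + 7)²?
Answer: 14884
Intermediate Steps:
I = -9 (I = -3 - 6 = -9)
V = 1 (V = 1² = 1)
(V + (I - 2)²)² = (1 + (-9 - 2)²)² = (1 + (-11)²)² = (1 + 121)² = 122² = 14884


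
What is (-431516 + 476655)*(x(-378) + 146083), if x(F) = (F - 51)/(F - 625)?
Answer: 6613842023242/1003 ≈ 6.5941e+9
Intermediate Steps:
x(F) = (-51 + F)/(-625 + F)
(-431516 + 476655)*(x(-378) + 146083) = (-431516 + 476655)*((-51 - 378)/(-625 - 378) + 146083) = 45139*(-429/(-1003) + 146083) = 45139*(-1/1003*(-429) + 146083) = 45139*(429/1003 + 146083) = 45139*(146521678/1003) = 6613842023242/1003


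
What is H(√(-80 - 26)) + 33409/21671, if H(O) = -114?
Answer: -2437085/21671 ≈ -112.46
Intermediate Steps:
H(√(-80 - 26)) + 33409/21671 = -114 + 33409/21671 = -2437085/21671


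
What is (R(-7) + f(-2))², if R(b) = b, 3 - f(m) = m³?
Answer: 16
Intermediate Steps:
f(m) = 3 - m³
(R(-7) + f(-2))² = (-7 + (3 - 1*(-2)³))² = (-7 + (3 - 1*(-8)))² = (-7 + (3 + 8))² = (-7 + 11)² = 4² = 16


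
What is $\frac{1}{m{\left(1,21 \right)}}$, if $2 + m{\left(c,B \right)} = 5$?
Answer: $\frac{1}{3} \approx 0.33333$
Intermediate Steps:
$m{\left(c,B \right)} = 3$ ($m{\left(c,B \right)} = -2 + 5 = 3$)
$\frac{1}{m{\left(1,21 \right)}} = \frac{1}{3}$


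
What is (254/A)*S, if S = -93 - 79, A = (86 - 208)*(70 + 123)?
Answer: 21844/11773 ≈ 1.8554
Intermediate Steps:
A = -23546 (A = -122*193 = -23546)
S = -172
(254/A)*S = (254/(-23546))*(-172) = (254*(-1/23546))*(-172) = -127/11773*(-172) = 21844/11773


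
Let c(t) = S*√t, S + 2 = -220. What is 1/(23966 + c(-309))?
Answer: 11983/294798956 + 111*I*√309/294798956 ≈ 4.0648e-5 + 6.6188e-6*I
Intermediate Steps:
S = -222 (S = -2 - 220 = -222)
c(t) = -222*√t
1/(23966 + c(-309)) = 1/(23966 - 222*I*√309)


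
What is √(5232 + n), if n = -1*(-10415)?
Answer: √15647 ≈ 125.09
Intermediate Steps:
n = 10415
√(5232 + n) = √(5232 + 10415) = √15647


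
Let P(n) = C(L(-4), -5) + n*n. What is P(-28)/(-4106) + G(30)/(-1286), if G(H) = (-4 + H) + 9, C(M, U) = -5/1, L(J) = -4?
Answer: -286376/1320079 ≈ -0.21694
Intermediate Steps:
C(M, U) = -5 (C(M, U) = -5*1 = -5)
P(n) = -5 + n² (P(n) = -5 + n*n = -5 + n²)
G(H) = 5 + H
P(-28)/(-4106) + G(30)/(-1286) = (-5 + (-28)²)/(-4106) + (5 + 30)/(-1286) = (-5 + 784)*(-1/4106) + 35*(-1/1286) = 779*(-1/4106) - 35/1286 = -779/4106 - 35/1286 = -286376/1320079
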